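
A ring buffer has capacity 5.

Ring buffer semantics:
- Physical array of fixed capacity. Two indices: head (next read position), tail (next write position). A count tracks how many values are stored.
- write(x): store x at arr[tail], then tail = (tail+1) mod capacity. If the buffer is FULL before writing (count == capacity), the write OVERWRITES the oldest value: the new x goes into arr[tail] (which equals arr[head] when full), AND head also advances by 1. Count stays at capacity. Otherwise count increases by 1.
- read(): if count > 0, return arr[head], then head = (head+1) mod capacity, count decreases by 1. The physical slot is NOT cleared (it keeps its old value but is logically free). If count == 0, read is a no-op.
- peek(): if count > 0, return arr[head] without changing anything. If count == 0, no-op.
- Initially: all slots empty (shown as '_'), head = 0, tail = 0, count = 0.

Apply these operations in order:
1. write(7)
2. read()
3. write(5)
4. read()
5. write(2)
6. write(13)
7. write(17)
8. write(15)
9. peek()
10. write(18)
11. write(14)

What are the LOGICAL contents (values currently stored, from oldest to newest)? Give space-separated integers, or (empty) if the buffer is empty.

After op 1 (write(7)): arr=[7 _ _ _ _] head=0 tail=1 count=1
After op 2 (read()): arr=[7 _ _ _ _] head=1 tail=1 count=0
After op 3 (write(5)): arr=[7 5 _ _ _] head=1 tail=2 count=1
After op 4 (read()): arr=[7 5 _ _ _] head=2 tail=2 count=0
After op 5 (write(2)): arr=[7 5 2 _ _] head=2 tail=3 count=1
After op 6 (write(13)): arr=[7 5 2 13 _] head=2 tail=4 count=2
After op 7 (write(17)): arr=[7 5 2 13 17] head=2 tail=0 count=3
After op 8 (write(15)): arr=[15 5 2 13 17] head=2 tail=1 count=4
After op 9 (peek()): arr=[15 5 2 13 17] head=2 tail=1 count=4
After op 10 (write(18)): arr=[15 18 2 13 17] head=2 tail=2 count=5
After op 11 (write(14)): arr=[15 18 14 13 17] head=3 tail=3 count=5

Answer: 13 17 15 18 14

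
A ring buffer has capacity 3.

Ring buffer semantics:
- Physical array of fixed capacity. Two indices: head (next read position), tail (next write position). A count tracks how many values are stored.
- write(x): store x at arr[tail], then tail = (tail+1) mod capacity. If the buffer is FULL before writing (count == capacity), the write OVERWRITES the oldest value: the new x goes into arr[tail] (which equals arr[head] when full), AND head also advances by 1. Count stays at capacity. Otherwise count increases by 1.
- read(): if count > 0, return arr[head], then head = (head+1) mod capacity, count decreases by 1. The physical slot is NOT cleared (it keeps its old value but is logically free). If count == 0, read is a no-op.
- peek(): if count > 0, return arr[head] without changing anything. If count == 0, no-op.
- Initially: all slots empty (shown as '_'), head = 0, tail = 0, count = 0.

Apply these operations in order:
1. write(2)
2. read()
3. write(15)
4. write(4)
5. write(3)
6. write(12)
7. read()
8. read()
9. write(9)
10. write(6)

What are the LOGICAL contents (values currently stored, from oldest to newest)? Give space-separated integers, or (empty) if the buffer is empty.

Answer: 12 9 6

Derivation:
After op 1 (write(2)): arr=[2 _ _] head=0 tail=1 count=1
After op 2 (read()): arr=[2 _ _] head=1 tail=1 count=0
After op 3 (write(15)): arr=[2 15 _] head=1 tail=2 count=1
After op 4 (write(4)): arr=[2 15 4] head=1 tail=0 count=2
After op 5 (write(3)): arr=[3 15 4] head=1 tail=1 count=3
After op 6 (write(12)): arr=[3 12 4] head=2 tail=2 count=3
After op 7 (read()): arr=[3 12 4] head=0 tail=2 count=2
After op 8 (read()): arr=[3 12 4] head=1 tail=2 count=1
After op 9 (write(9)): arr=[3 12 9] head=1 tail=0 count=2
After op 10 (write(6)): arr=[6 12 9] head=1 tail=1 count=3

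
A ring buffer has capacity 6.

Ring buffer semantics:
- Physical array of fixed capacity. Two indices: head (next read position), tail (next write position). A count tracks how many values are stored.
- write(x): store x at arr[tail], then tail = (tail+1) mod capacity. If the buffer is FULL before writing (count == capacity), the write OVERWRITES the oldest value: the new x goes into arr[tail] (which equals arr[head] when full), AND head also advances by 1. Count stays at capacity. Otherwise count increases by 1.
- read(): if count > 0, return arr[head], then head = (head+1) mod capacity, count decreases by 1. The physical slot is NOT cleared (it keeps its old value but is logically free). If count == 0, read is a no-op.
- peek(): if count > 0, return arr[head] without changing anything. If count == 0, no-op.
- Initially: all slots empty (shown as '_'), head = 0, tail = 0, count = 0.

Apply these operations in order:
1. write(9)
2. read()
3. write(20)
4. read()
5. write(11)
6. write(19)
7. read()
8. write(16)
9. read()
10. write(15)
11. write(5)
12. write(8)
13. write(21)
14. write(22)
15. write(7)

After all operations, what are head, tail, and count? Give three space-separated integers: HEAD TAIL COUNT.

Answer: 5 5 6

Derivation:
After op 1 (write(9)): arr=[9 _ _ _ _ _] head=0 tail=1 count=1
After op 2 (read()): arr=[9 _ _ _ _ _] head=1 tail=1 count=0
After op 3 (write(20)): arr=[9 20 _ _ _ _] head=1 tail=2 count=1
After op 4 (read()): arr=[9 20 _ _ _ _] head=2 tail=2 count=0
After op 5 (write(11)): arr=[9 20 11 _ _ _] head=2 tail=3 count=1
After op 6 (write(19)): arr=[9 20 11 19 _ _] head=2 tail=4 count=2
After op 7 (read()): arr=[9 20 11 19 _ _] head=3 tail=4 count=1
After op 8 (write(16)): arr=[9 20 11 19 16 _] head=3 tail=5 count=2
After op 9 (read()): arr=[9 20 11 19 16 _] head=4 tail=5 count=1
After op 10 (write(15)): arr=[9 20 11 19 16 15] head=4 tail=0 count=2
After op 11 (write(5)): arr=[5 20 11 19 16 15] head=4 tail=1 count=3
After op 12 (write(8)): arr=[5 8 11 19 16 15] head=4 tail=2 count=4
After op 13 (write(21)): arr=[5 8 21 19 16 15] head=4 tail=3 count=5
After op 14 (write(22)): arr=[5 8 21 22 16 15] head=4 tail=4 count=6
After op 15 (write(7)): arr=[5 8 21 22 7 15] head=5 tail=5 count=6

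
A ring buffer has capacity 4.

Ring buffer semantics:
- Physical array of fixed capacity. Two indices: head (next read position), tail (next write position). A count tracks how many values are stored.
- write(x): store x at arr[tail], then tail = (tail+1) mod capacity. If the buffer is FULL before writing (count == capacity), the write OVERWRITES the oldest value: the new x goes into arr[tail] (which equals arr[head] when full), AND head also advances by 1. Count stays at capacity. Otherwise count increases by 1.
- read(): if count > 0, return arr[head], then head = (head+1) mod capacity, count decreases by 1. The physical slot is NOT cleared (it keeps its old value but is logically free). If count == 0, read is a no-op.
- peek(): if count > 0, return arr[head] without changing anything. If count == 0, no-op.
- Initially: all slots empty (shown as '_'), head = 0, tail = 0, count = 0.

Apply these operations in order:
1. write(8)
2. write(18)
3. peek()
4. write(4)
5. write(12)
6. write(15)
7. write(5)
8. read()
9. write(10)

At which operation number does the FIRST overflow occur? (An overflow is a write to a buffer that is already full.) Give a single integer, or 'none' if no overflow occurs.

After op 1 (write(8)): arr=[8 _ _ _] head=0 tail=1 count=1
After op 2 (write(18)): arr=[8 18 _ _] head=0 tail=2 count=2
After op 3 (peek()): arr=[8 18 _ _] head=0 tail=2 count=2
After op 4 (write(4)): arr=[8 18 4 _] head=0 tail=3 count=3
After op 5 (write(12)): arr=[8 18 4 12] head=0 tail=0 count=4
After op 6 (write(15)): arr=[15 18 4 12] head=1 tail=1 count=4
After op 7 (write(5)): arr=[15 5 4 12] head=2 tail=2 count=4
After op 8 (read()): arr=[15 5 4 12] head=3 tail=2 count=3
After op 9 (write(10)): arr=[15 5 10 12] head=3 tail=3 count=4

Answer: 6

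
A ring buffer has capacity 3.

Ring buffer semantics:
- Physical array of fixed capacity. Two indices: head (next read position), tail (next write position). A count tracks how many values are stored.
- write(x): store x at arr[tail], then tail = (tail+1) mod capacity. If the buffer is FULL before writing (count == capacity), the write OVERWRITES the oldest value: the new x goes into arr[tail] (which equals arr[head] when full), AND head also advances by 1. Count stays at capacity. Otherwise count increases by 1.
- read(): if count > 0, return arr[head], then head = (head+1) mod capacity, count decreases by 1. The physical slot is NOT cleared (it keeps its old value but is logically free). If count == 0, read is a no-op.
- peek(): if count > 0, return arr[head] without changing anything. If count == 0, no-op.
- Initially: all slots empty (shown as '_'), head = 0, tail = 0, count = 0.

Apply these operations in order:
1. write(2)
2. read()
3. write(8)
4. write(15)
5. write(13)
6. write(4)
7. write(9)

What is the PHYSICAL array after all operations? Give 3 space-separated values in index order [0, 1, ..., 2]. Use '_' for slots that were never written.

Answer: 13 4 9

Derivation:
After op 1 (write(2)): arr=[2 _ _] head=0 tail=1 count=1
After op 2 (read()): arr=[2 _ _] head=1 tail=1 count=0
After op 3 (write(8)): arr=[2 8 _] head=1 tail=2 count=1
After op 4 (write(15)): arr=[2 8 15] head=1 tail=0 count=2
After op 5 (write(13)): arr=[13 8 15] head=1 tail=1 count=3
After op 6 (write(4)): arr=[13 4 15] head=2 tail=2 count=3
After op 7 (write(9)): arr=[13 4 9] head=0 tail=0 count=3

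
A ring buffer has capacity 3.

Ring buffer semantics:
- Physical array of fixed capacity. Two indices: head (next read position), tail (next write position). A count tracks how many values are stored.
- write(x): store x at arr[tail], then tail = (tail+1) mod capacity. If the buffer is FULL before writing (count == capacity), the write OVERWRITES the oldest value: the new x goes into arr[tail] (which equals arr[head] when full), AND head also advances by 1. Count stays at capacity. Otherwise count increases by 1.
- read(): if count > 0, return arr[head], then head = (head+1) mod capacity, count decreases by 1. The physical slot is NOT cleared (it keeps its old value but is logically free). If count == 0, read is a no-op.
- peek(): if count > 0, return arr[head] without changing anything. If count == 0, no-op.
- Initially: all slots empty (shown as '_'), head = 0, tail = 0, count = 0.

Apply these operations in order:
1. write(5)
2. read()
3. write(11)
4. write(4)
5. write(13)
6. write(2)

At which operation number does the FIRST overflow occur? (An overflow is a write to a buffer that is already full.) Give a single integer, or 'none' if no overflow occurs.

Answer: 6

Derivation:
After op 1 (write(5)): arr=[5 _ _] head=0 tail=1 count=1
After op 2 (read()): arr=[5 _ _] head=1 tail=1 count=0
After op 3 (write(11)): arr=[5 11 _] head=1 tail=2 count=1
After op 4 (write(4)): arr=[5 11 4] head=1 tail=0 count=2
After op 5 (write(13)): arr=[13 11 4] head=1 tail=1 count=3
After op 6 (write(2)): arr=[13 2 4] head=2 tail=2 count=3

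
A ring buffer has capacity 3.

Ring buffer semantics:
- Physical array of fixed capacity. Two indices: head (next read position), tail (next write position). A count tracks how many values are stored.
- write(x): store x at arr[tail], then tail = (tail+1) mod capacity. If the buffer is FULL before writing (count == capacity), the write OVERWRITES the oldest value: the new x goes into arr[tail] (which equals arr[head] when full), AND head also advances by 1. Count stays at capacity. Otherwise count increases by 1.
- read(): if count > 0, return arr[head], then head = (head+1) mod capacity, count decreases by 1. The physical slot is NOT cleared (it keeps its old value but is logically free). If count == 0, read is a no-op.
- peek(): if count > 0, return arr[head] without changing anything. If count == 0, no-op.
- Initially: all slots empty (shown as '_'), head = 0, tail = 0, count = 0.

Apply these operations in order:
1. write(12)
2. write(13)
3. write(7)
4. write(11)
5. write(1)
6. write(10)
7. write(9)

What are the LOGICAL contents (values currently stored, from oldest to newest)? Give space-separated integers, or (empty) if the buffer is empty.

Answer: 1 10 9

Derivation:
After op 1 (write(12)): arr=[12 _ _] head=0 tail=1 count=1
After op 2 (write(13)): arr=[12 13 _] head=0 tail=2 count=2
After op 3 (write(7)): arr=[12 13 7] head=0 tail=0 count=3
After op 4 (write(11)): arr=[11 13 7] head=1 tail=1 count=3
After op 5 (write(1)): arr=[11 1 7] head=2 tail=2 count=3
After op 6 (write(10)): arr=[11 1 10] head=0 tail=0 count=3
After op 7 (write(9)): arr=[9 1 10] head=1 tail=1 count=3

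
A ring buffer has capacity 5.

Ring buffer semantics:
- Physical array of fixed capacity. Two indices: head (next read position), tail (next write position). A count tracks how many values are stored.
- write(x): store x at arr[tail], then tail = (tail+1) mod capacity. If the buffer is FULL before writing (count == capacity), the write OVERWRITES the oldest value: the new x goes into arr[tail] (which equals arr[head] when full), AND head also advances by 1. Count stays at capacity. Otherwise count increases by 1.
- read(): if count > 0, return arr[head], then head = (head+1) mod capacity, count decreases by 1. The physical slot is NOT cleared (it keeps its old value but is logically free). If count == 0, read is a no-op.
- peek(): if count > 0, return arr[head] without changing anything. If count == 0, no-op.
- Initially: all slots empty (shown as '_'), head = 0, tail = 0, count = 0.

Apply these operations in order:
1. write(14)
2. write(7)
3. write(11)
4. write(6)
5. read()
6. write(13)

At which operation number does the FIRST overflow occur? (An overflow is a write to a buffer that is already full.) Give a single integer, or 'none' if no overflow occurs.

After op 1 (write(14)): arr=[14 _ _ _ _] head=0 tail=1 count=1
After op 2 (write(7)): arr=[14 7 _ _ _] head=0 tail=2 count=2
After op 3 (write(11)): arr=[14 7 11 _ _] head=0 tail=3 count=3
After op 4 (write(6)): arr=[14 7 11 6 _] head=0 tail=4 count=4
After op 5 (read()): arr=[14 7 11 6 _] head=1 tail=4 count=3
After op 6 (write(13)): arr=[14 7 11 6 13] head=1 tail=0 count=4

Answer: none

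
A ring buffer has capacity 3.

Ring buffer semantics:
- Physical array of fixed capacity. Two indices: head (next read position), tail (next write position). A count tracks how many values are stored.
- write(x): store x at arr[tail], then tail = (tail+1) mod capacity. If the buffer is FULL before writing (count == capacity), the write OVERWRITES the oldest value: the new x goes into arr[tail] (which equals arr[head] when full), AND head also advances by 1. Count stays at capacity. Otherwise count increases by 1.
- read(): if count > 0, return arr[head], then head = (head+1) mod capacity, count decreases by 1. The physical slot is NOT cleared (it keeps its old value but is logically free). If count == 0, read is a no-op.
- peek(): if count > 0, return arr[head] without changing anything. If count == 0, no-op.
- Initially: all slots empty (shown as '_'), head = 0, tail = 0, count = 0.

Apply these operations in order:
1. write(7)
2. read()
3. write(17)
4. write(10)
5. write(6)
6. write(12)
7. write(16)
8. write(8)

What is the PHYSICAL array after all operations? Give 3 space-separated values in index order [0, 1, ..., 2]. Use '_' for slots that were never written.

After op 1 (write(7)): arr=[7 _ _] head=0 tail=1 count=1
After op 2 (read()): arr=[7 _ _] head=1 tail=1 count=0
After op 3 (write(17)): arr=[7 17 _] head=1 tail=2 count=1
After op 4 (write(10)): arr=[7 17 10] head=1 tail=0 count=2
After op 5 (write(6)): arr=[6 17 10] head=1 tail=1 count=3
After op 6 (write(12)): arr=[6 12 10] head=2 tail=2 count=3
After op 7 (write(16)): arr=[6 12 16] head=0 tail=0 count=3
After op 8 (write(8)): arr=[8 12 16] head=1 tail=1 count=3

Answer: 8 12 16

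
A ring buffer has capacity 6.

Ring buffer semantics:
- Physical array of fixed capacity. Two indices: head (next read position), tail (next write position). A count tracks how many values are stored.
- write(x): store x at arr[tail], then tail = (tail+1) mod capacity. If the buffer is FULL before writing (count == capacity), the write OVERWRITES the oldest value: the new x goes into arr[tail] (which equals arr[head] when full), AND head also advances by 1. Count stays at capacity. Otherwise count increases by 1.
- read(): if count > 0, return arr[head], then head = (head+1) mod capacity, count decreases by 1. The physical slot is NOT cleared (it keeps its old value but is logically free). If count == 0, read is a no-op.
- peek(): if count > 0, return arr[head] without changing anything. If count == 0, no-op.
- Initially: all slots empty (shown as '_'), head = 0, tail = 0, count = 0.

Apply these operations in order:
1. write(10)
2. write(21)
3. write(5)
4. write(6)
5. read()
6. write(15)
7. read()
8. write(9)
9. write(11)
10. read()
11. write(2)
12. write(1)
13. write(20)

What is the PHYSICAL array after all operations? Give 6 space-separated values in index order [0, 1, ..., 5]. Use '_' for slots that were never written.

Answer: 11 2 1 20 15 9

Derivation:
After op 1 (write(10)): arr=[10 _ _ _ _ _] head=0 tail=1 count=1
After op 2 (write(21)): arr=[10 21 _ _ _ _] head=0 tail=2 count=2
After op 3 (write(5)): arr=[10 21 5 _ _ _] head=0 tail=3 count=3
After op 4 (write(6)): arr=[10 21 5 6 _ _] head=0 tail=4 count=4
After op 5 (read()): arr=[10 21 5 6 _ _] head=1 tail=4 count=3
After op 6 (write(15)): arr=[10 21 5 6 15 _] head=1 tail=5 count=4
After op 7 (read()): arr=[10 21 5 6 15 _] head=2 tail=5 count=3
After op 8 (write(9)): arr=[10 21 5 6 15 9] head=2 tail=0 count=4
After op 9 (write(11)): arr=[11 21 5 6 15 9] head=2 tail=1 count=5
After op 10 (read()): arr=[11 21 5 6 15 9] head=3 tail=1 count=4
After op 11 (write(2)): arr=[11 2 5 6 15 9] head=3 tail=2 count=5
After op 12 (write(1)): arr=[11 2 1 6 15 9] head=3 tail=3 count=6
After op 13 (write(20)): arr=[11 2 1 20 15 9] head=4 tail=4 count=6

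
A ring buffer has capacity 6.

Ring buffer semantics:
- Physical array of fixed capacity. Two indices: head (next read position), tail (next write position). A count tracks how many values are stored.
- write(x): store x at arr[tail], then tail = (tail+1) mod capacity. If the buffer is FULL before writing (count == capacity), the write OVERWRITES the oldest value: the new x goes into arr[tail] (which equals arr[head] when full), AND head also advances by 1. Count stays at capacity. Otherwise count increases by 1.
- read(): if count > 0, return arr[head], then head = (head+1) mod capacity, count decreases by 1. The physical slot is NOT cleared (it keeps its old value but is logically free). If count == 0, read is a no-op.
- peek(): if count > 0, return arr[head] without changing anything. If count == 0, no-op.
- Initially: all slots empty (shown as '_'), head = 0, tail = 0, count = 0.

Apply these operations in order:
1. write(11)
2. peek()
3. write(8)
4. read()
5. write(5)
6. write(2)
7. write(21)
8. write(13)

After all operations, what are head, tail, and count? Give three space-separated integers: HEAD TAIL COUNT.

After op 1 (write(11)): arr=[11 _ _ _ _ _] head=0 tail=1 count=1
After op 2 (peek()): arr=[11 _ _ _ _ _] head=0 tail=1 count=1
After op 3 (write(8)): arr=[11 8 _ _ _ _] head=0 tail=2 count=2
After op 4 (read()): arr=[11 8 _ _ _ _] head=1 tail=2 count=1
After op 5 (write(5)): arr=[11 8 5 _ _ _] head=1 tail=3 count=2
After op 6 (write(2)): arr=[11 8 5 2 _ _] head=1 tail=4 count=3
After op 7 (write(21)): arr=[11 8 5 2 21 _] head=1 tail=5 count=4
After op 8 (write(13)): arr=[11 8 5 2 21 13] head=1 tail=0 count=5

Answer: 1 0 5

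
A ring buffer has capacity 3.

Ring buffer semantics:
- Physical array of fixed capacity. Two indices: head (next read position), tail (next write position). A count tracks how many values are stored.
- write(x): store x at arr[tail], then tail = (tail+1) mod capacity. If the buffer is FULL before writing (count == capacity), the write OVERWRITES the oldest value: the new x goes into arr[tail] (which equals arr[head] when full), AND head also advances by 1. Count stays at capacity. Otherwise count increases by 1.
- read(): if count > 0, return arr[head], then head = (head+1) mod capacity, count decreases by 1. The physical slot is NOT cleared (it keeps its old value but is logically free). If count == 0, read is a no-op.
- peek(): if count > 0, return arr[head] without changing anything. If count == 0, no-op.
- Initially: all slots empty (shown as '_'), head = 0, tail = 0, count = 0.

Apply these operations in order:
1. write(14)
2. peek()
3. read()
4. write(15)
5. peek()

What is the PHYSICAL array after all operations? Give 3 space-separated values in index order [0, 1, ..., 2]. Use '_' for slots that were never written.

After op 1 (write(14)): arr=[14 _ _] head=0 tail=1 count=1
After op 2 (peek()): arr=[14 _ _] head=0 tail=1 count=1
After op 3 (read()): arr=[14 _ _] head=1 tail=1 count=0
After op 4 (write(15)): arr=[14 15 _] head=1 tail=2 count=1
After op 5 (peek()): arr=[14 15 _] head=1 tail=2 count=1

Answer: 14 15 _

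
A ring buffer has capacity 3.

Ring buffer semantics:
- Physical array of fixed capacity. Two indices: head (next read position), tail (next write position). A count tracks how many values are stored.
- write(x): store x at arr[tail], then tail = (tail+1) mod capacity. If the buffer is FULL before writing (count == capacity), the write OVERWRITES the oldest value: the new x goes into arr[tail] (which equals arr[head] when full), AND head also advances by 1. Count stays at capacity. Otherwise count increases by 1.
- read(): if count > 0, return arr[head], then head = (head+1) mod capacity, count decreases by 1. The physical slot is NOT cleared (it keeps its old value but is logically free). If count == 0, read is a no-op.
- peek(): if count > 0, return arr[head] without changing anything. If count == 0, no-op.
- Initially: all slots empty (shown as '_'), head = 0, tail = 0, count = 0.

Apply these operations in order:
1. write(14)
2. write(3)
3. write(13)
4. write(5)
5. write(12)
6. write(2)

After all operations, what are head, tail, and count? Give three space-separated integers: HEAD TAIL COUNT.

Answer: 0 0 3

Derivation:
After op 1 (write(14)): arr=[14 _ _] head=0 tail=1 count=1
After op 2 (write(3)): arr=[14 3 _] head=0 tail=2 count=2
After op 3 (write(13)): arr=[14 3 13] head=0 tail=0 count=3
After op 4 (write(5)): arr=[5 3 13] head=1 tail=1 count=3
After op 5 (write(12)): arr=[5 12 13] head=2 tail=2 count=3
After op 6 (write(2)): arr=[5 12 2] head=0 tail=0 count=3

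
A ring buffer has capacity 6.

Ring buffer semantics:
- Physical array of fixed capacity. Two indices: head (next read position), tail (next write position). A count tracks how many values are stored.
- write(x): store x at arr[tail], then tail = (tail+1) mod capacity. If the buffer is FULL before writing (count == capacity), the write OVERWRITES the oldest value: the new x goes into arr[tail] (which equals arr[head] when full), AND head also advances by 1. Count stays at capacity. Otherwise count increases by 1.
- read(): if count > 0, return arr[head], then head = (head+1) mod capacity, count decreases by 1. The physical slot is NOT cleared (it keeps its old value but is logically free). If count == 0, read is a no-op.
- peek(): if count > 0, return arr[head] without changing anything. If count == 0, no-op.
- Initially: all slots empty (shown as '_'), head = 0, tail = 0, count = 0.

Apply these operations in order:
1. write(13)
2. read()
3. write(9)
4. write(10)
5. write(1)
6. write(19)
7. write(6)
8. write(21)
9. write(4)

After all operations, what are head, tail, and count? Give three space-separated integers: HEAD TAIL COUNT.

Answer: 2 2 6

Derivation:
After op 1 (write(13)): arr=[13 _ _ _ _ _] head=0 tail=1 count=1
After op 2 (read()): arr=[13 _ _ _ _ _] head=1 tail=1 count=0
After op 3 (write(9)): arr=[13 9 _ _ _ _] head=1 tail=2 count=1
After op 4 (write(10)): arr=[13 9 10 _ _ _] head=1 tail=3 count=2
After op 5 (write(1)): arr=[13 9 10 1 _ _] head=1 tail=4 count=3
After op 6 (write(19)): arr=[13 9 10 1 19 _] head=1 tail=5 count=4
After op 7 (write(6)): arr=[13 9 10 1 19 6] head=1 tail=0 count=5
After op 8 (write(21)): arr=[21 9 10 1 19 6] head=1 tail=1 count=6
After op 9 (write(4)): arr=[21 4 10 1 19 6] head=2 tail=2 count=6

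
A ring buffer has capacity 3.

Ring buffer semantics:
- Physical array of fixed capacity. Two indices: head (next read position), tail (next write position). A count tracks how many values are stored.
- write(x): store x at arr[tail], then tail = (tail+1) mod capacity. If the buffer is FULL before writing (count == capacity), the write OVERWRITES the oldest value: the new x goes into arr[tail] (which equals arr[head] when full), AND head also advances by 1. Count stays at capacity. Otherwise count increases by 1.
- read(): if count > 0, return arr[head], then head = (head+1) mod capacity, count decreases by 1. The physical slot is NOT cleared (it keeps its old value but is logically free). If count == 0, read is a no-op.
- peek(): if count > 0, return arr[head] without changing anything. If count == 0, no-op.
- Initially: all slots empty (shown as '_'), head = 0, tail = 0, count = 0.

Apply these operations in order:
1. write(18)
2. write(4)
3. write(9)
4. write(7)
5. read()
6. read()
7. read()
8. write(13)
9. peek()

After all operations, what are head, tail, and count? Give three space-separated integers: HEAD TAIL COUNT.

Answer: 1 2 1

Derivation:
After op 1 (write(18)): arr=[18 _ _] head=0 tail=1 count=1
After op 2 (write(4)): arr=[18 4 _] head=0 tail=2 count=2
After op 3 (write(9)): arr=[18 4 9] head=0 tail=0 count=3
After op 4 (write(7)): arr=[7 4 9] head=1 tail=1 count=3
After op 5 (read()): arr=[7 4 9] head=2 tail=1 count=2
After op 6 (read()): arr=[7 4 9] head=0 tail=1 count=1
After op 7 (read()): arr=[7 4 9] head=1 tail=1 count=0
After op 8 (write(13)): arr=[7 13 9] head=1 tail=2 count=1
After op 9 (peek()): arr=[7 13 9] head=1 tail=2 count=1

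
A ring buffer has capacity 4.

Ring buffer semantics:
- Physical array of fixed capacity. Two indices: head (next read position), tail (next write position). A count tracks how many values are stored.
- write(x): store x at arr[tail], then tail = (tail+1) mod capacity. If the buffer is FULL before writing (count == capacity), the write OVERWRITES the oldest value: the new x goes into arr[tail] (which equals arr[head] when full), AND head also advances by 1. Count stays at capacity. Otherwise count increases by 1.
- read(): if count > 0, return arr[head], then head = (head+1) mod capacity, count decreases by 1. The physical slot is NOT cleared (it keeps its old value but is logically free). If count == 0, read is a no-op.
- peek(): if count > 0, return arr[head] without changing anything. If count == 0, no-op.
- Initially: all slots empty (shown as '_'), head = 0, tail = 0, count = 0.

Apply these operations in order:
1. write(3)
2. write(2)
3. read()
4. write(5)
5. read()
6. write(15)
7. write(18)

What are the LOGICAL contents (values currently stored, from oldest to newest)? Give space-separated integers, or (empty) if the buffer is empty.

Answer: 5 15 18

Derivation:
After op 1 (write(3)): arr=[3 _ _ _] head=0 tail=1 count=1
After op 2 (write(2)): arr=[3 2 _ _] head=0 tail=2 count=2
After op 3 (read()): arr=[3 2 _ _] head=1 tail=2 count=1
After op 4 (write(5)): arr=[3 2 5 _] head=1 tail=3 count=2
After op 5 (read()): arr=[3 2 5 _] head=2 tail=3 count=1
After op 6 (write(15)): arr=[3 2 5 15] head=2 tail=0 count=2
After op 7 (write(18)): arr=[18 2 5 15] head=2 tail=1 count=3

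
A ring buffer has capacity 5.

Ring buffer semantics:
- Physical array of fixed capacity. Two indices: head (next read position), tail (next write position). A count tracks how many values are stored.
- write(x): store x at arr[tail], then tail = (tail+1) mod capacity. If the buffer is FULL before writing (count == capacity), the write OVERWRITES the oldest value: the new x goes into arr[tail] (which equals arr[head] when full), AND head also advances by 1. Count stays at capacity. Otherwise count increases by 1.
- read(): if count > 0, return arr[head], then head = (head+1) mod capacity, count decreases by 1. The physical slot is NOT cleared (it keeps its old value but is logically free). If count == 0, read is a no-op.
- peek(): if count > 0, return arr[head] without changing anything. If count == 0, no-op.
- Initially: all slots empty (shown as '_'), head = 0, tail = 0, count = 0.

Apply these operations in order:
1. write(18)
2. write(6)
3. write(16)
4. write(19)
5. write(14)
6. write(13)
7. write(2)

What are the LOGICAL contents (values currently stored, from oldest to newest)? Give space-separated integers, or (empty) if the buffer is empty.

Answer: 16 19 14 13 2

Derivation:
After op 1 (write(18)): arr=[18 _ _ _ _] head=0 tail=1 count=1
After op 2 (write(6)): arr=[18 6 _ _ _] head=0 tail=2 count=2
After op 3 (write(16)): arr=[18 6 16 _ _] head=0 tail=3 count=3
After op 4 (write(19)): arr=[18 6 16 19 _] head=0 tail=4 count=4
After op 5 (write(14)): arr=[18 6 16 19 14] head=0 tail=0 count=5
After op 6 (write(13)): arr=[13 6 16 19 14] head=1 tail=1 count=5
After op 7 (write(2)): arr=[13 2 16 19 14] head=2 tail=2 count=5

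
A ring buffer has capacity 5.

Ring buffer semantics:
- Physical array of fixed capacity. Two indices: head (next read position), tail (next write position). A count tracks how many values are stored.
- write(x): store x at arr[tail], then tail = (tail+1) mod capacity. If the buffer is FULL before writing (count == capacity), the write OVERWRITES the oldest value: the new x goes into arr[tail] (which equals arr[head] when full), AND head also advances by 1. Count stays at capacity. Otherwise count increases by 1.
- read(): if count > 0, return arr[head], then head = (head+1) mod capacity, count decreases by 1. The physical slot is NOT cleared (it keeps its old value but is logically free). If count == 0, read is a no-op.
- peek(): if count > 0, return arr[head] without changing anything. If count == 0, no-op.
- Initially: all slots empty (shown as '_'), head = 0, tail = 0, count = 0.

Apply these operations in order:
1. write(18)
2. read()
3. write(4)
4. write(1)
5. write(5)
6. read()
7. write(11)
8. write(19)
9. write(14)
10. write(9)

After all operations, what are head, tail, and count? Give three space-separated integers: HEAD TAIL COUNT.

After op 1 (write(18)): arr=[18 _ _ _ _] head=0 tail=1 count=1
After op 2 (read()): arr=[18 _ _ _ _] head=1 tail=1 count=0
After op 3 (write(4)): arr=[18 4 _ _ _] head=1 tail=2 count=1
After op 4 (write(1)): arr=[18 4 1 _ _] head=1 tail=3 count=2
After op 5 (write(5)): arr=[18 4 1 5 _] head=1 tail=4 count=3
After op 6 (read()): arr=[18 4 1 5 _] head=2 tail=4 count=2
After op 7 (write(11)): arr=[18 4 1 5 11] head=2 tail=0 count=3
After op 8 (write(19)): arr=[19 4 1 5 11] head=2 tail=1 count=4
After op 9 (write(14)): arr=[19 14 1 5 11] head=2 tail=2 count=5
After op 10 (write(9)): arr=[19 14 9 5 11] head=3 tail=3 count=5

Answer: 3 3 5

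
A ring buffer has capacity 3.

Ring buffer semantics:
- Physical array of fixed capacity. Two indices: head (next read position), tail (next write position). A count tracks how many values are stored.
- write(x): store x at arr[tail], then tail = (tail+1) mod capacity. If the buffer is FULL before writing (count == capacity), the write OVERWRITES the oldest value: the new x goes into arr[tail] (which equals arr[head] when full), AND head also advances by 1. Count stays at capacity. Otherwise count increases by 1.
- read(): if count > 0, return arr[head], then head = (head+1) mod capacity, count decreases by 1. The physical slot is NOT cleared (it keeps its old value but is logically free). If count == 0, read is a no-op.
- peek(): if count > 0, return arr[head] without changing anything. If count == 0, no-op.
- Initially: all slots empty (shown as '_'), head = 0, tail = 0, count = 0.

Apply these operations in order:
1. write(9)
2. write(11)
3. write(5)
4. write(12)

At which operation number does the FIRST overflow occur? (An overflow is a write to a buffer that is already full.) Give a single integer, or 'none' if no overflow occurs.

After op 1 (write(9)): arr=[9 _ _] head=0 tail=1 count=1
After op 2 (write(11)): arr=[9 11 _] head=0 tail=2 count=2
After op 3 (write(5)): arr=[9 11 5] head=0 tail=0 count=3
After op 4 (write(12)): arr=[12 11 5] head=1 tail=1 count=3

Answer: 4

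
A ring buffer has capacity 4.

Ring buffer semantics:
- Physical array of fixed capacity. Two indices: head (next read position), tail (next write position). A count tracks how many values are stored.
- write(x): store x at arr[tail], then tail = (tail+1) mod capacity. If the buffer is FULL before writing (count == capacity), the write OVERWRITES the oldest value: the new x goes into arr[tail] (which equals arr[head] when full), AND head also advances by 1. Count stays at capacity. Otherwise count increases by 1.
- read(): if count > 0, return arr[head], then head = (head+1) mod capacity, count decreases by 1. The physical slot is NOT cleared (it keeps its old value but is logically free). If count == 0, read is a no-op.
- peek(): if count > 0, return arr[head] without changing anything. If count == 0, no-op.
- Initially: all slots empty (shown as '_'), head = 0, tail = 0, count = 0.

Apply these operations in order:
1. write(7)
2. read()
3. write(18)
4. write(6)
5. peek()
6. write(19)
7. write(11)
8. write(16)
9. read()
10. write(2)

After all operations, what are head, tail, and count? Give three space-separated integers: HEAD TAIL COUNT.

After op 1 (write(7)): arr=[7 _ _ _] head=0 tail=1 count=1
After op 2 (read()): arr=[7 _ _ _] head=1 tail=1 count=0
After op 3 (write(18)): arr=[7 18 _ _] head=1 tail=2 count=1
After op 4 (write(6)): arr=[7 18 6 _] head=1 tail=3 count=2
After op 5 (peek()): arr=[7 18 6 _] head=1 tail=3 count=2
After op 6 (write(19)): arr=[7 18 6 19] head=1 tail=0 count=3
After op 7 (write(11)): arr=[11 18 6 19] head=1 tail=1 count=4
After op 8 (write(16)): arr=[11 16 6 19] head=2 tail=2 count=4
After op 9 (read()): arr=[11 16 6 19] head=3 tail=2 count=3
After op 10 (write(2)): arr=[11 16 2 19] head=3 tail=3 count=4

Answer: 3 3 4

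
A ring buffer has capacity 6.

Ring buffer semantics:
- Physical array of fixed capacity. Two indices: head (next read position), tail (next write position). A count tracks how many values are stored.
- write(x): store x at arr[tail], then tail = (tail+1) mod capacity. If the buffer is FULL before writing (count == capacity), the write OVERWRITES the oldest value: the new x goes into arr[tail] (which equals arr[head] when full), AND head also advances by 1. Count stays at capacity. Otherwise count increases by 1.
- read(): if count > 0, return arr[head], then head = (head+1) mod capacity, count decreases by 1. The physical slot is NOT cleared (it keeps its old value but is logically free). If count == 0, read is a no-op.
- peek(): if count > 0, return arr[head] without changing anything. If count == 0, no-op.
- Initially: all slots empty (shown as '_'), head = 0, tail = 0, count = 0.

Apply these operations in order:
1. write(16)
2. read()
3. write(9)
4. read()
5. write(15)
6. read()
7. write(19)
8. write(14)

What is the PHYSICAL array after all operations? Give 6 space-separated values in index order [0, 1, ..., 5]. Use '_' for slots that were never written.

After op 1 (write(16)): arr=[16 _ _ _ _ _] head=0 tail=1 count=1
After op 2 (read()): arr=[16 _ _ _ _ _] head=1 tail=1 count=0
After op 3 (write(9)): arr=[16 9 _ _ _ _] head=1 tail=2 count=1
After op 4 (read()): arr=[16 9 _ _ _ _] head=2 tail=2 count=0
After op 5 (write(15)): arr=[16 9 15 _ _ _] head=2 tail=3 count=1
After op 6 (read()): arr=[16 9 15 _ _ _] head=3 tail=3 count=0
After op 7 (write(19)): arr=[16 9 15 19 _ _] head=3 tail=4 count=1
After op 8 (write(14)): arr=[16 9 15 19 14 _] head=3 tail=5 count=2

Answer: 16 9 15 19 14 _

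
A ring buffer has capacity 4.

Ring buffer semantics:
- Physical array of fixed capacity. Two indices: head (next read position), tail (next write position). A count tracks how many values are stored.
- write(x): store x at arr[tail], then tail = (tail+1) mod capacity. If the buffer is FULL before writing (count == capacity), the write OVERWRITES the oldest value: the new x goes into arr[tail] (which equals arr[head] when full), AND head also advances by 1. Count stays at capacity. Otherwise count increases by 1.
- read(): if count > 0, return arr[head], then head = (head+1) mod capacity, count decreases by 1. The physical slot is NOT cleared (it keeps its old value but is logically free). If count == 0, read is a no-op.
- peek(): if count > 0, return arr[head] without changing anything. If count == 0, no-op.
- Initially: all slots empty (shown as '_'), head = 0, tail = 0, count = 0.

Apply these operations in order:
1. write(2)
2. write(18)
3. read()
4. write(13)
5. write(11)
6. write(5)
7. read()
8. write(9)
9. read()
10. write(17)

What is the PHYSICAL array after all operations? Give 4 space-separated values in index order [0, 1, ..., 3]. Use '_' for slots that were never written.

Answer: 5 9 17 11

Derivation:
After op 1 (write(2)): arr=[2 _ _ _] head=0 tail=1 count=1
After op 2 (write(18)): arr=[2 18 _ _] head=0 tail=2 count=2
After op 3 (read()): arr=[2 18 _ _] head=1 tail=2 count=1
After op 4 (write(13)): arr=[2 18 13 _] head=1 tail=3 count=2
After op 5 (write(11)): arr=[2 18 13 11] head=1 tail=0 count=3
After op 6 (write(5)): arr=[5 18 13 11] head=1 tail=1 count=4
After op 7 (read()): arr=[5 18 13 11] head=2 tail=1 count=3
After op 8 (write(9)): arr=[5 9 13 11] head=2 tail=2 count=4
After op 9 (read()): arr=[5 9 13 11] head=3 tail=2 count=3
After op 10 (write(17)): arr=[5 9 17 11] head=3 tail=3 count=4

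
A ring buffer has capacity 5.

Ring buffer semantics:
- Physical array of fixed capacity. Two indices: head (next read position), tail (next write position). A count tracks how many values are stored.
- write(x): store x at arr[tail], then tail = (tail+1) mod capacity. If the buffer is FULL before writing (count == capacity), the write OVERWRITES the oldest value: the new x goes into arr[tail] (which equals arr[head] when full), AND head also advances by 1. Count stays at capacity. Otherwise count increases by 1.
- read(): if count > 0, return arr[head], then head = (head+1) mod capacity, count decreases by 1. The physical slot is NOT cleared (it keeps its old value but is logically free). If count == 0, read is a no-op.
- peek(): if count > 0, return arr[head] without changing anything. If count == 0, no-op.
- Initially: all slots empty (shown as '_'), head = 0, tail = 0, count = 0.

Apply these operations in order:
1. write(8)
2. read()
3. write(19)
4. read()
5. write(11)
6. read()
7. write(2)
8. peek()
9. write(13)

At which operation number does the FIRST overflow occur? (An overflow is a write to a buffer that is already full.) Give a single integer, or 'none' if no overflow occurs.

After op 1 (write(8)): arr=[8 _ _ _ _] head=0 tail=1 count=1
After op 2 (read()): arr=[8 _ _ _ _] head=1 tail=1 count=0
After op 3 (write(19)): arr=[8 19 _ _ _] head=1 tail=2 count=1
After op 4 (read()): arr=[8 19 _ _ _] head=2 tail=2 count=0
After op 5 (write(11)): arr=[8 19 11 _ _] head=2 tail=3 count=1
After op 6 (read()): arr=[8 19 11 _ _] head=3 tail=3 count=0
After op 7 (write(2)): arr=[8 19 11 2 _] head=3 tail=4 count=1
After op 8 (peek()): arr=[8 19 11 2 _] head=3 tail=4 count=1
After op 9 (write(13)): arr=[8 19 11 2 13] head=3 tail=0 count=2

Answer: none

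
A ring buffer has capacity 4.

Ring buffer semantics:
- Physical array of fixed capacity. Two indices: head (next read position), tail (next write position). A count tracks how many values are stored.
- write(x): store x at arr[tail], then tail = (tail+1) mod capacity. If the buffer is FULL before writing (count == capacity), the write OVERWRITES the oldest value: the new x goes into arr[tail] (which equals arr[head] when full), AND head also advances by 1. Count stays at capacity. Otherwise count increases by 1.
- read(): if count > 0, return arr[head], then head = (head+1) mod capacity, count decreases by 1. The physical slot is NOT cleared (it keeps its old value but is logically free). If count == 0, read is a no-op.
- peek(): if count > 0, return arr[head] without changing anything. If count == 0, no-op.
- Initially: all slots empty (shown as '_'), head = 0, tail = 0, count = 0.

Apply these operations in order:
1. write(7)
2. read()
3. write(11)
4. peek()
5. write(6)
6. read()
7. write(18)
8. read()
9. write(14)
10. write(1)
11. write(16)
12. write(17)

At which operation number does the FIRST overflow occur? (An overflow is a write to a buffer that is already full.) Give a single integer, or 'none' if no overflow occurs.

Answer: 12

Derivation:
After op 1 (write(7)): arr=[7 _ _ _] head=0 tail=1 count=1
After op 2 (read()): arr=[7 _ _ _] head=1 tail=1 count=0
After op 3 (write(11)): arr=[7 11 _ _] head=1 tail=2 count=1
After op 4 (peek()): arr=[7 11 _ _] head=1 tail=2 count=1
After op 5 (write(6)): arr=[7 11 6 _] head=1 tail=3 count=2
After op 6 (read()): arr=[7 11 6 _] head=2 tail=3 count=1
After op 7 (write(18)): arr=[7 11 6 18] head=2 tail=0 count=2
After op 8 (read()): arr=[7 11 6 18] head=3 tail=0 count=1
After op 9 (write(14)): arr=[14 11 6 18] head=3 tail=1 count=2
After op 10 (write(1)): arr=[14 1 6 18] head=3 tail=2 count=3
After op 11 (write(16)): arr=[14 1 16 18] head=3 tail=3 count=4
After op 12 (write(17)): arr=[14 1 16 17] head=0 tail=0 count=4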